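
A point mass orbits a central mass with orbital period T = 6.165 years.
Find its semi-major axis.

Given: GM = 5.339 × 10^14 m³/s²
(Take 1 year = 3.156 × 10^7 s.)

Convert to SI: T = 6.165 years = 1.94567e+08 s.
Invert Kepler's third law: a = (GM · T² / (4π²))^(1/3).
Substituting T = 1.94567e+08 s and GM = 5.339e+14 m³/s²:
a = (5.339e+14 · (1.94567e+08)² / (4π²))^(1/3) m
a ≈ 8e+09 m = 8 Gm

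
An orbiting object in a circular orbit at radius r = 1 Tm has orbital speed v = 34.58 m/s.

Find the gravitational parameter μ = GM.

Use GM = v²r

Convert to SI: r = 1 Tm = 1e+12 m.
For a circular orbit v² = GM/r, so GM = v² · r.
GM = (34.58)² · 1e+12 m³/s² ≈ 1.196e+15 m³/s² = 1.196 × 10^15 m³/s².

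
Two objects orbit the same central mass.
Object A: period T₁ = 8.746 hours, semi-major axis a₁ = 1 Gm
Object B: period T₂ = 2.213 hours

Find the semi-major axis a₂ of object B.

Convert to SI: T₁ = 8.746 hours = 31485.6 s; a₁ = 1 Gm = 1e+09 m; T₂ = 2.213 hours = 7966.8 s.
Kepler's third law: (T₁/T₂)² = (a₁/a₂)³ ⇒ a₂ = a₁ · (T₂/T₁)^(2/3).
T₂/T₁ = 7966.8 / 31485.6 = 0.25303.
a₂ = 1e+09 · (0.25303)^(2/3) m ≈ 4.001e+08 m = 400.1 Mm.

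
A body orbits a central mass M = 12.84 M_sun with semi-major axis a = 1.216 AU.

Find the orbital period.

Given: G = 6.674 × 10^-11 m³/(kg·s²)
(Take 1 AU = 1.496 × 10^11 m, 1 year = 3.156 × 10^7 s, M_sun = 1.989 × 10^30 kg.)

Convert to SI: a = 1.216 AU = 1.81914e+11 m; M = 12.84 M_sun = 2.55388e+31 kg.
GM = G · M = 6.674e-11 · 2.55388e+31 = 1.70446e+21 m³/s².
Kepler's third law: T = 2π √(a³ / GM).
Substituting a = 1.81914e+11 m and GM = 1.70446e+21 m³/s²:
T = 2π √((1.81914e+11)³ / 1.70446e+21) s
T ≈ 1.181e+07 s = 0.3742 years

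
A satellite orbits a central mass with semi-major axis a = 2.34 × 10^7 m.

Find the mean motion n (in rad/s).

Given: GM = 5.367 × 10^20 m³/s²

n = √(GM / a³).
n = √(5.367e+20 / (2.34e+07)³) rad/s ≈ 0.2047 rad/s.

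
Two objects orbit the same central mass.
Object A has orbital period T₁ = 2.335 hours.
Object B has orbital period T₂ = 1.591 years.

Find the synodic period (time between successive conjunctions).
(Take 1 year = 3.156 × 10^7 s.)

Convert to SI: T₁ = 2.335 hours = 8406 s; T₂ = 1.591 years = 5.0212e+07 s.
T_syn = |T₁ · T₂ / (T₁ − T₂)|.
T_syn = |8406 · 5.0212e+07 / (8406 − 5.0212e+07)| s ≈ 8407 s = 2.335 hours.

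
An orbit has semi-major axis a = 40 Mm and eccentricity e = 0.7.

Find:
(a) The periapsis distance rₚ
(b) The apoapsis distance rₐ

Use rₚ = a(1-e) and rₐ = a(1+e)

Convert to SI: a = 40 Mm = 4e+07 m.
(a) rₚ = a(1 − e) = 4e+07 · (1 − 0.7) = 4e+07 · 0.3 ≈ 1.2e+07 m = 12 Mm.
(b) rₐ = a(1 + e) = 4e+07 · (1 + 0.7) = 4e+07 · 1.7 ≈ 6.8e+07 m = 68 Mm.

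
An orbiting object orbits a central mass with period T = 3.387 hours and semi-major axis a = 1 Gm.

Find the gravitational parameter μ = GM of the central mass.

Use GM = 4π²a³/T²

Convert to SI: T = 3.387 hours = 12193.2 s; a = 1 Gm = 1e+09 m.
GM = 4π² · a³ / T².
GM = 4π² · (1e+09)³ / (12193.2)² m³/s² ≈ 2.655e+20 m³/s² = 2.655 × 10^20 m³/s².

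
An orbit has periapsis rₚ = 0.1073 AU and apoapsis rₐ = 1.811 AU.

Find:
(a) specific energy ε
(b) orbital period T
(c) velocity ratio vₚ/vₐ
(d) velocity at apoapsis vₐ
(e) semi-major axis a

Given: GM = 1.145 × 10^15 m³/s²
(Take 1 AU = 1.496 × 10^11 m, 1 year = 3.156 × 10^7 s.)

Convert to SI: rₚ = 0.1073 AU = 1.60521e+10 m; rₐ = 1.811 AU = 2.70926e+11 m.
(a) With a = (rₚ + rₐ)/2 = 1.43489e+11 m, ε = −GM/(2a) = −1.145e+15/(2 · 1.43489e+11) J/kg ≈ -3990 J/kg
(b) With a = (rₚ + rₐ)/2 = 1.43489e+11 m, T = 2π √(a³/GM) = 2π √((1.43489e+11)³/1.145e+15) s ≈ 1.009e+10 s
(c) Conservation of angular momentum (rₚvₚ = rₐvₐ) gives vₚ/vₐ = rₐ/rₚ = 2.70926e+11/1.60521e+10 ≈ 16.88
(d) With a = (rₚ + rₐ)/2 = 1.43489e+11 m, vₐ = √(GM (2/rₐ − 1/a)) = √(1.145e+15 · (2/2.70926e+11 − 1/1.43489e+11)) m/s ≈ 21.74 m/s
(e) a = (rₚ + rₐ)/2 = (1.60521e+10 + 2.70926e+11)/2 ≈ 1.435e+11 m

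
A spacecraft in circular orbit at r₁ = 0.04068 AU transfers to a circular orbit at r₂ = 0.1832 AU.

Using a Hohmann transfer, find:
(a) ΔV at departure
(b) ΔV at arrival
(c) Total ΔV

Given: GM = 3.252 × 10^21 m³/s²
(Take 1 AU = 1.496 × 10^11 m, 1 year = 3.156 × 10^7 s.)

Convert to SI: r₁ = 0.04068 AU = 6.08573e+09 m; r₂ = 0.1832 AU = 2.74067e+10 m.
Transfer semi-major axis: a_t = (r₁ + r₂)/2 = (6.08573e+09 + 2.74067e+10)/2 = 1.67462e+10 m.
Circular speeds: v₁ = √(GM/r₁) = 731003 m/s, v₂ = √(GM/r₂) = 344466 m/s.
Transfer speeds (vis-viva v² = GM(2/r − 1/a_t)): v₁ᵗ = 935167 m/s, v₂ᵗ = 207656 m/s.
(a) ΔV₁ = |v₁ᵗ − v₁| ≈ 2.042e+05 m/s = 43.07 AU/year.
(b) ΔV₂ = |v₂ − v₂ᵗ| ≈ 1.368e+05 m/s = 28.86 AU/year.
(c) ΔV_total = ΔV₁ + ΔV₂ ≈ 3.41e+05 m/s = 71.93 AU/year.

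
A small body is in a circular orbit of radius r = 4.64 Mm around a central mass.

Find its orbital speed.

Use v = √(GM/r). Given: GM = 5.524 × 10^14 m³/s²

Convert to SI: r = 4.64 Mm = 4.64e+06 m.
For a circular orbit, gravity supplies the centripetal force, so v = √(GM / r).
v = √(5.524e+14 / 4.64e+06) m/s ≈ 1.091e+04 m/s = 10.91 km/s.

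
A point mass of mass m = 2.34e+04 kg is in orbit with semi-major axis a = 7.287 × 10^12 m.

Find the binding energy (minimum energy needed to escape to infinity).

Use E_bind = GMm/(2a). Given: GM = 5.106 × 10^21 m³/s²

Total orbital energy is E = −GMm/(2a); binding energy is E_bind = −E = GMm/(2a).
E_bind = 5.106e+21 · 2.34e+04 / (2 · 7.287e+12) J ≈ 8.198e+12 J = 8.198 TJ.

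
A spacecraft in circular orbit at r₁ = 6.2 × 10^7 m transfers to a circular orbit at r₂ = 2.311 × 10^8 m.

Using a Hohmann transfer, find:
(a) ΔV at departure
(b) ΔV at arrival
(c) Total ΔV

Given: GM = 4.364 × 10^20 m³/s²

Transfer semi-major axis: a_t = (r₁ + r₂)/2 = (6.2e+07 + 2.311e+08)/2 = 1.4655e+08 m.
Circular speeds: v₁ = √(GM/r₁) = 2.65306e+06 m/s, v₂ = √(GM/r₂) = 1.37418e+06 m/s.
Transfer speeds (vis-viva v² = GM(2/r − 1/a_t)): v₁ᵗ = 3.33161e+06 m/s, v₂ᵗ = 893810 m/s.
(a) ΔV₁ = |v₁ᵗ − v₁| ≈ 6.785e+05 m/s = 678.5 km/s.
(b) ΔV₂ = |v₂ − v₂ᵗ| ≈ 4.804e+05 m/s = 480.4 km/s.
(c) ΔV_total = ΔV₁ + ΔV₂ ≈ 1.159e+06 m/s = 1159 km/s.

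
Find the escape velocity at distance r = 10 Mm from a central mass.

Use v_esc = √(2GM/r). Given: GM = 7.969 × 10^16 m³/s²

Convert to SI: r = 10 Mm = 1e+07 m.
Escape velocity comes from setting total energy to zero: ½v² − GM/r = 0 ⇒ v_esc = √(2GM / r).
v_esc = √(2 · 7.969e+16 / 1e+07) m/s ≈ 1.262e+05 m/s = 126.2 km/s.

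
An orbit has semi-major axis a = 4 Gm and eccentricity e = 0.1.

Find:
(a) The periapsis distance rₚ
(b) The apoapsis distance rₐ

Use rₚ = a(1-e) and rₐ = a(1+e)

Convert to SI: a = 4 Gm = 4e+09 m.
(a) rₚ = a(1 − e) = 4e+09 · (1 − 0.1) = 4e+09 · 0.9 ≈ 3.6e+09 m = 3.6 Gm.
(b) rₐ = a(1 + e) = 4e+09 · (1 + 0.1) = 4e+09 · 1.1 ≈ 4.4e+09 m = 4.4 Gm.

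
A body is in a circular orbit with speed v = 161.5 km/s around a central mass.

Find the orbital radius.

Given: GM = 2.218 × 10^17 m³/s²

Convert to SI: v = 161.5 km/s = 161500 m/s.
For a circular orbit, v² = GM / r, so r = GM / v².
r = 2.218e+17 / (161500)² m ≈ 8.504e+06 m = 8.504 Mm.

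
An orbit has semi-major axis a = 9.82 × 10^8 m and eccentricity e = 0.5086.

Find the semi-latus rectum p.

p = a (1 − e²).
p = 9.82e+08 · (1 − (0.5086)²) = 9.82e+08 · 0.741326 ≈ 7.28e+08 m = 7.28 × 10^8 m.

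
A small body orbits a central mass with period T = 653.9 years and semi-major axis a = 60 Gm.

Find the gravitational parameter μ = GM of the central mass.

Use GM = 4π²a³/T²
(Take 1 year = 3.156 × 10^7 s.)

Convert to SI: T = 653.9 years = 2.06371e+10 s; a = 60 Gm = 6e+10 m.
GM = 4π² · a³ / T².
GM = 4π² · (6e+10)³ / (2.06371e+10)² m³/s² ≈ 2.002e+13 m³/s² = 2.002 × 10^13 m³/s².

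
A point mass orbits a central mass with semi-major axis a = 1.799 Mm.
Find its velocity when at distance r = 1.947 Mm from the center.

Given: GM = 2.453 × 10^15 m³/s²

Convert to SI: a = 1.799 Mm = 1.799e+06 m; r = 1.947 Mm = 1.947e+06 m.
Vis-viva: v = √(GM · (2/r − 1/a)).
2/r − 1/a = 2/1.947e+06 − 1/1.799e+06 = 4.71357e-07 m⁻¹.
v = √(2.453e+15 · 4.71357e-07) m/s ≈ 3.4e+04 m/s = 34 km/s.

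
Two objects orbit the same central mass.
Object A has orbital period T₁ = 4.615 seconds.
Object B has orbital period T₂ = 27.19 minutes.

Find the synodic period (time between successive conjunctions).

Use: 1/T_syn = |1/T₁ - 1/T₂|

Convert to SI: T₂ = 27.19 minutes = 1631.4 s.
T_syn = |T₁ · T₂ / (T₁ − T₂)|.
T_syn = |4.615 · 1631.4 / (4.615 − 1631.4)| s ≈ 4.628 s = 4.628 seconds.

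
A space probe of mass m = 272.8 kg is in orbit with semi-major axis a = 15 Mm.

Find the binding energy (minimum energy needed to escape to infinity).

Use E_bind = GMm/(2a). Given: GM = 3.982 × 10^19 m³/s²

Convert to SI: a = 15 Mm = 1.5e+07 m.
Total orbital energy is E = −GMm/(2a); binding energy is E_bind = −E = GMm/(2a).
E_bind = 3.982e+19 · 272.8 / (2 · 1.5e+07) J ≈ 3.621e+14 J = 362.1 TJ.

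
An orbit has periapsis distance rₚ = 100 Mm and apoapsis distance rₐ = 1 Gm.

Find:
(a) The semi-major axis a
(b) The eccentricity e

Convert to SI: rₚ = 100 Mm = 1e+08 m; rₐ = 1 Gm = 1e+09 m.
(a) a = (rₚ + rₐ) / 2 = (1e+08 + 1e+09) / 2 ≈ 5.5e+08 m = 550 Mm.
(b) e = (rₐ − rₚ) / (rₐ + rₚ) = (1e+09 − 1e+08) / (1e+09 + 1e+08) ≈ 0.8182.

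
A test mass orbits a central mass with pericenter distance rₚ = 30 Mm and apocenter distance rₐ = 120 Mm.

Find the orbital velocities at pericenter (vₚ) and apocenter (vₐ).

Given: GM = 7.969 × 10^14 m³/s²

Convert to SI: rₚ = 30 Mm = 3e+07 m; rₐ = 120 Mm = 1.2e+08 m.
Use the vis-viva equation v² = GM(2/r − 1/a) with a = (rₚ + rₐ)/2 = (3e+07 + 1.2e+08)/2 = 7.5e+07 m.
vₚ = √(GM · (2/rₚ − 1/a)) = √(7.969e+14 · (2/3e+07 − 1/7.5e+07)) m/s ≈ 6519 m/s = 6.519 km/s.
vₐ = √(GM · (2/rₐ − 1/a)) = √(7.969e+14 · (2/1.2e+08 − 1/7.5e+07)) m/s ≈ 1630 m/s = 1.63 km/s.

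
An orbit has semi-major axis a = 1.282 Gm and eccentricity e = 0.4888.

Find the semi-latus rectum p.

Convert to SI: a = 1.282 Gm = 1.282e+09 m.
p = a (1 − e²).
p = 1.282e+09 · (1 − (0.4888)²) = 1.282e+09 · 0.761075 ≈ 9.757e+08 m = 975.7 Mm.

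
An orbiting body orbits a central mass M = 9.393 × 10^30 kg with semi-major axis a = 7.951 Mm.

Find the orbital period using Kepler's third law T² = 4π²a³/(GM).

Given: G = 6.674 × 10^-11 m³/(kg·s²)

Convert to SI: a = 7.951 Mm = 7.951e+06 m.
GM = G · M = 6.674e-11 · 9.393e+30 = 6.26889e+20 m³/s².
Kepler's third law: T = 2π √(a³ / GM).
Substituting a = 7.951e+06 m and GM = 6.26889e+20 m³/s²:
T = 2π √((7.951e+06)³ / 6.26889e+20) s
T ≈ 5.626 s = 5.626 seconds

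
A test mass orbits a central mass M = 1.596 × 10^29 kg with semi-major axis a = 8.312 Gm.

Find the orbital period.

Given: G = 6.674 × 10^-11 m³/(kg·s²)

Convert to SI: a = 8.312 Gm = 8.312e+09 m.
GM = G · M = 6.674e-11 · 1.596e+29 = 1.06517e+19 m³/s².
Kepler's third law: T = 2π √(a³ / GM).
Substituting a = 8.312e+09 m and GM = 1.06517e+19 m³/s²:
T = 2π √((8.312e+09)³ / 1.06517e+19) s
T ≈ 1.459e+06 s = 16.89 days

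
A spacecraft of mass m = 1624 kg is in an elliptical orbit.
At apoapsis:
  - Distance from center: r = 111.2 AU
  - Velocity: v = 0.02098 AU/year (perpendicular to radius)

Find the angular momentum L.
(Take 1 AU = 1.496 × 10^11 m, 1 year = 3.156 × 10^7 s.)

Convert to SI: r = 111.2 AU = 1.66355e+13 m; v = 0.02098 AU/year = 99.4489 m/s.
Since v is perpendicular to r, L = m · v · r.
L = 1624 · 99.4489 · 1.66355e+13 kg·m²/s ≈ 2.687e+18 kg·m²/s.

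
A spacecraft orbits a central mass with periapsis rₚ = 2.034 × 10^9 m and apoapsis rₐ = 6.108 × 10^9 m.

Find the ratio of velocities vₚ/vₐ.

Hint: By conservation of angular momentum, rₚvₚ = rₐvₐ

Conservation of angular momentum gives rₚvₚ = rₐvₐ, so vₚ/vₐ = rₐ/rₚ.
vₚ/vₐ = 6.108e+09 / 2.034e+09 ≈ 3.003.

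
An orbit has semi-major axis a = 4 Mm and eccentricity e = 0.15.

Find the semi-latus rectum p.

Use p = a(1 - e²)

Convert to SI: a = 4 Mm = 4e+06 m.
p = a (1 − e²).
p = 4e+06 · (1 − (0.15)²) = 4e+06 · 0.9775 ≈ 3.91e+06 m = 3.91 Mm.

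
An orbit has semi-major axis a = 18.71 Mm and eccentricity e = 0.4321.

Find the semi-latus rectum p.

Convert to SI: a = 18.71 Mm = 1.871e+07 m.
p = a (1 − e²).
p = 1.871e+07 · (1 − (0.4321)²) = 1.871e+07 · 0.81329 ≈ 1.522e+07 m = 15.22 Mm.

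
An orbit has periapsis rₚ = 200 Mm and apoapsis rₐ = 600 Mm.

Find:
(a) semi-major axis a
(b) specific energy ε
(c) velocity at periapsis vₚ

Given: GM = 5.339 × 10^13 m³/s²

Convert to SI: rₚ = 200 Mm = 2e+08 m; rₐ = 600 Mm = 6e+08 m.
(a) a = (rₚ + rₐ)/2 = (2e+08 + 6e+08)/2 ≈ 4e+08 m
(b) With a = (rₚ + rₐ)/2 = 4e+08 m, ε = −GM/(2a) = −5.339e+13/(2 · 4e+08) J/kg ≈ -6.674e+04 J/kg
(c) With a = (rₚ + rₐ)/2 = 4e+08 m, vₚ = √(GM (2/rₚ − 1/a)) = √(5.339e+13 · (2/2e+08 − 1/4e+08)) m/s ≈ 632.8 m/s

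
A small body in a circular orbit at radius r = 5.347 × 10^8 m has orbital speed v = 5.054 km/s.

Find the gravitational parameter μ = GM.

Convert to SI: v = 5.054 km/s = 5054 m/s.
For a circular orbit v² = GM/r, so GM = v² · r.
GM = (5054)² · 5.347e+08 m³/s² ≈ 1.366e+16 m³/s² = 1.366 × 10^16 m³/s².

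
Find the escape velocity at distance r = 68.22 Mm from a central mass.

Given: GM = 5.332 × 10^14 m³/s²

Convert to SI: r = 68.22 Mm = 6.822e+07 m.
Escape velocity comes from setting total energy to zero: ½v² − GM/r = 0 ⇒ v_esc = √(2GM / r).
v_esc = √(2 · 5.332e+14 / 6.822e+07) m/s ≈ 3954 m/s = 3.954 km/s.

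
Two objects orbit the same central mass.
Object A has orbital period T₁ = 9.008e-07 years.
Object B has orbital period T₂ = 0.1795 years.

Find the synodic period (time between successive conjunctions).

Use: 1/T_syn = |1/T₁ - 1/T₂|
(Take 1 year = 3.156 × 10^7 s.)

Convert to SI: T₁ = 9.008e-07 years = 28.4292 s; T₂ = 0.1795 years = 5.66502e+06 s.
T_syn = |T₁ · T₂ / (T₁ − T₂)|.
T_syn = |28.4292 · 5.66502e+06 / (28.4292 − 5.66502e+06)| s ≈ 28.43 s = 9.008e-07 years.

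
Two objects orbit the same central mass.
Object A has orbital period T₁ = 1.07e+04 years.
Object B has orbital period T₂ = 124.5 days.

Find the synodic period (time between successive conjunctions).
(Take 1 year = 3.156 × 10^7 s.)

Convert to SI: T₁ = 1.07e+04 years = 3.37692e+11 s; T₂ = 124.5 days = 1.07568e+07 s.
T_syn = |T₁ · T₂ / (T₁ − T₂)|.
T_syn = |3.37692e+11 · 1.07568e+07 / (3.37692e+11 − 1.07568e+07)| s ≈ 1.076e+07 s = 124.5 days.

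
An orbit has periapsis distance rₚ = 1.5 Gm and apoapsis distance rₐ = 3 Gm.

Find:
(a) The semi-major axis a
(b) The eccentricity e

Convert to SI: rₚ = 1.5 Gm = 1.5e+09 m; rₐ = 3 Gm = 3e+09 m.
(a) a = (rₚ + rₐ) / 2 = (1.5e+09 + 3e+09) / 2 ≈ 2.25e+09 m = 2.25 Gm.
(b) e = (rₐ − rₚ) / (rₐ + rₚ) = (3e+09 − 1.5e+09) / (3e+09 + 1.5e+09) ≈ 0.3333.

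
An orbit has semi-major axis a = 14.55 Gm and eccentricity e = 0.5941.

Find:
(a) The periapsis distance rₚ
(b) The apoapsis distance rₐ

Convert to SI: a = 14.55 Gm = 1.455e+10 m.
(a) rₚ = a(1 − e) = 1.455e+10 · (1 − 0.5941) = 1.455e+10 · 0.4059 ≈ 5.906e+09 m = 5.906 Gm.
(b) rₐ = a(1 + e) = 1.455e+10 · (1 + 0.5941) = 1.455e+10 · 1.5941 ≈ 2.319e+10 m = 23.19 Gm.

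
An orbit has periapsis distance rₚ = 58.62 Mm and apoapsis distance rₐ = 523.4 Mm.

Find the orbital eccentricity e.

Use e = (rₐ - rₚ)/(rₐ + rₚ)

Convert to SI: rₚ = 58.62 Mm = 5.862e+07 m; rₐ = 523.4 Mm = 5.234e+08 m.
e = (rₐ − rₚ) / (rₐ + rₚ).
e = (5.234e+08 − 5.862e+07) / (5.234e+08 + 5.862e+07) = 4.6478e+08 / 5.8202e+08 ≈ 0.7986.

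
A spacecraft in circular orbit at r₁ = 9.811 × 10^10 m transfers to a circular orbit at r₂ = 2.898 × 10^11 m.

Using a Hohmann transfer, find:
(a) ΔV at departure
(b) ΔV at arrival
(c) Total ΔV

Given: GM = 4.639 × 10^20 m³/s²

Transfer semi-major axis: a_t = (r₁ + r₂)/2 = (9.811e+10 + 2.898e+11)/2 = 1.93955e+11 m.
Circular speeds: v₁ = √(GM/r₁) = 68763.1 m/s, v₂ = √(GM/r₂) = 40009.5 m/s.
Transfer speeds (vis-viva v² = GM(2/r − 1/a_t)): v₁ᵗ = 84053.2 m/s, v₂ᵗ = 28455.7 m/s.
(a) ΔV₁ = |v₁ᵗ − v₁| ≈ 1.529e+04 m/s = 15.29 km/s.
(b) ΔV₂ = |v₂ − v₂ᵗ| ≈ 1.155e+04 m/s = 11.55 km/s.
(c) ΔV_total = ΔV₁ + ΔV₂ ≈ 2.684e+04 m/s = 26.84 km/s.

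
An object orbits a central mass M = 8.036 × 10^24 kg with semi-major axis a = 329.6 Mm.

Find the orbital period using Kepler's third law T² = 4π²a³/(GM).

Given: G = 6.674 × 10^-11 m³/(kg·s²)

Convert to SI: a = 329.6 Mm = 3.296e+08 m.
GM = G · M = 6.674e-11 · 8.036e+24 = 5.36323e+14 m³/s².
Kepler's third law: T = 2π √(a³ / GM).
Substituting a = 3.296e+08 m and GM = 5.36323e+14 m³/s²:
T = 2π √((3.296e+08)³ / 5.36323e+14) s
T ≈ 1.623e+06 s = 18.79 days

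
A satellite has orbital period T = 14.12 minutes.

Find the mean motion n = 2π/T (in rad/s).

Convert to SI: T = 14.12 minutes = 847.2 s.
n = 2π / T.
n = 2π / 847.2 s ≈ 0.007416 rad/s.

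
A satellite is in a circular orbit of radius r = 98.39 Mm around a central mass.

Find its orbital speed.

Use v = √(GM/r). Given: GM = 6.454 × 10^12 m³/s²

Convert to SI: r = 98.39 Mm = 9.839e+07 m.
For a circular orbit, gravity supplies the centripetal force, so v = √(GM / r).
v = √(6.454e+12 / 9.839e+07) m/s ≈ 256.1 m/s = 256.1 m/s.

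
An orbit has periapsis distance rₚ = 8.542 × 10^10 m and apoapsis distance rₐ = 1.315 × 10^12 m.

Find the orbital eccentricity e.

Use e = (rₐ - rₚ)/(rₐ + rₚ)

e = (rₐ − rₚ) / (rₐ + rₚ).
e = (1.315e+12 − 8.542e+10) / (1.315e+12 + 8.542e+10) = 1.22958e+12 / 1.40042e+12 ≈ 0.878.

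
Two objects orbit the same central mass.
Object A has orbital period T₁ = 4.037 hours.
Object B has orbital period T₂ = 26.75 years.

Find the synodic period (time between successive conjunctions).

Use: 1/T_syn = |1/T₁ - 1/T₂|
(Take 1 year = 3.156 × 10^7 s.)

Convert to SI: T₁ = 4.037 hours = 14533.2 s; T₂ = 26.75 years = 8.4423e+08 s.
T_syn = |T₁ · T₂ / (T₁ − T₂)|.
T_syn = |14533.2 · 8.4423e+08 / (14533.2 − 8.4423e+08)| s ≈ 1.453e+04 s = 4.037 hours.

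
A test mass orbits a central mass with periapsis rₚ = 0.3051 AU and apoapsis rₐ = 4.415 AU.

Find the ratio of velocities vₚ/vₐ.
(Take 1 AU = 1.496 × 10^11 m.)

Convert to SI: rₚ = 0.3051 AU = 4.5643e+10 m; rₐ = 4.415 AU = 6.60484e+11 m.
Conservation of angular momentum gives rₚvₚ = rₐvₐ, so vₚ/vₐ = rₐ/rₚ.
vₚ/vₐ = 6.60484e+11 / 4.5643e+10 ≈ 14.47.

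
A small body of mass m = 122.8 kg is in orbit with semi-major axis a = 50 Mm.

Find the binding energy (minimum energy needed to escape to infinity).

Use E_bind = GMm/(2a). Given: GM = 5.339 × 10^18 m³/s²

Convert to SI: a = 50 Mm = 5e+07 m.
Total orbital energy is E = −GMm/(2a); binding energy is E_bind = −E = GMm/(2a).
E_bind = 5.339e+18 · 122.8 / (2 · 5e+07) J ≈ 6.556e+12 J = 6.556 TJ.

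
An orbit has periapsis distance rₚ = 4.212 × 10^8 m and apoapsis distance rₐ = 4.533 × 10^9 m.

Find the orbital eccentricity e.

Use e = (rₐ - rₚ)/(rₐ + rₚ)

e = (rₐ − rₚ) / (rₐ + rₚ).
e = (4.533e+09 − 4.212e+08) / (4.533e+09 + 4.212e+08) = 4.1118e+09 / 4.9542e+09 ≈ 0.83.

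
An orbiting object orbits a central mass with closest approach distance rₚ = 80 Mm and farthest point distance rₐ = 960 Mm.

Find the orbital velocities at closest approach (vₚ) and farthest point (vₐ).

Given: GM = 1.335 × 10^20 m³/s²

Convert to SI: rₚ = 80 Mm = 8e+07 m; rₐ = 960 Mm = 9.6e+08 m.
Use the vis-viva equation v² = GM(2/r − 1/a) with a = (rₚ + rₐ)/2 = (8e+07 + 9.6e+08)/2 = 5.2e+08 m.
vₚ = √(GM · (2/rₚ − 1/a)) = √(1.335e+20 · (2/8e+07 − 1/5.2e+08)) m/s ≈ 1.755e+06 m/s = 1755 km/s.
vₐ = √(GM · (2/rₐ − 1/a)) = √(1.335e+20 · (2/9.6e+08 − 1/5.2e+08)) m/s ≈ 1.463e+05 m/s = 146.3 km/s.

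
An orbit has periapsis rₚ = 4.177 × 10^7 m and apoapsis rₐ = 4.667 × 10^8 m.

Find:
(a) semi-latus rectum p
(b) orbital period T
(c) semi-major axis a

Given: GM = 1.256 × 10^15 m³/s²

(a) From a = (rₚ + rₐ)/2 = 2.54235e+08 m and e = (rₐ − rₚ)/(rₐ + rₚ) = 0.835703, p = a(1 − e²) = 2.54235e+08 · (1 − (0.835703)²) ≈ 7.668e+07 m
(b) With a = (rₚ + rₐ)/2 = 2.54235e+08 m, T = 2π √(a³/GM) = 2π √((2.54235e+08)³/1.256e+15) s ≈ 7.187e+05 s
(c) a = (rₚ + rₐ)/2 = (4.177e+07 + 4.667e+08)/2 ≈ 2.542e+08 m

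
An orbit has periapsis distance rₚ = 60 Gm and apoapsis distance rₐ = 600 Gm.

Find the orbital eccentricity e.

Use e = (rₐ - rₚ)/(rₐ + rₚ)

Convert to SI: rₚ = 60 Gm = 6e+10 m; rₐ = 600 Gm = 6e+11 m.
e = (rₐ − rₚ) / (rₐ + rₚ).
e = (6e+11 − 6e+10) / (6e+11 + 6e+10) = 5.4e+11 / 6.6e+11 ≈ 0.8182.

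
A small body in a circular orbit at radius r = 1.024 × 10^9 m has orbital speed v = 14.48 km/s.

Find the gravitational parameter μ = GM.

Convert to SI: v = 14.48 km/s = 14480 m/s.
For a circular orbit v² = GM/r, so GM = v² · r.
GM = (14480)² · 1.024e+09 m³/s² ≈ 2.147e+17 m³/s² = 2.147 × 10^17 m³/s².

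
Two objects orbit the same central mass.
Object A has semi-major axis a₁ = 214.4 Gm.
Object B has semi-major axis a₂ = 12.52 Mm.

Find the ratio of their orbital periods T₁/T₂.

Convert to SI: a₁ = 214.4 Gm = 2.144e+11 m; a₂ = 12.52 Mm = 1.252e+07 m.
From Kepler's third law, (T₁/T₂)² = (a₁/a₂)³, so T₁/T₂ = (a₁/a₂)^(3/2).
a₁/a₂ = 2.144e+11 / 1.252e+07 = 17124.6.
T₁/T₂ = (17124.6)^(3/2) ≈ 2.241e+06.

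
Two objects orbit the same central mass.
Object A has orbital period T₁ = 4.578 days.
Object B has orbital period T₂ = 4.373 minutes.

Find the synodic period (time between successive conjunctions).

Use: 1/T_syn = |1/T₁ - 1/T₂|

Convert to SI: T₁ = 4.578 days = 395539 s; T₂ = 4.373 minutes = 262.38 s.
T_syn = |T₁ · T₂ / (T₁ − T₂)|.
T_syn = |395539 · 262.38 / (395539 − 262.38)| s ≈ 262.6 s = 4.376 minutes.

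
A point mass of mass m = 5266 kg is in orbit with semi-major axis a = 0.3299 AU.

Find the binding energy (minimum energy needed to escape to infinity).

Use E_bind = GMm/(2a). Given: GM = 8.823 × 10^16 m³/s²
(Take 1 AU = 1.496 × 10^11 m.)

Convert to SI: a = 0.3299 AU = 4.9353e+10 m.
Total orbital energy is E = −GMm/(2a); binding energy is E_bind = −E = GMm/(2a).
E_bind = 8.823e+16 · 5266 / (2 · 4.9353e+10) J ≈ 4.707e+09 J = 4.707 GJ.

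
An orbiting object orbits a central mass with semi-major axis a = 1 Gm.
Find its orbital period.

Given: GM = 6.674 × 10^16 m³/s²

Convert to SI: a = 1 Gm = 1e+09 m.
Kepler's third law: T = 2π √(a³ / GM).
Substituting a = 1e+09 m and GM = 6.674e+16 m³/s²:
T = 2π √((1e+09)³ / 6.674e+16) s
T ≈ 7.691e+05 s = 8.902 days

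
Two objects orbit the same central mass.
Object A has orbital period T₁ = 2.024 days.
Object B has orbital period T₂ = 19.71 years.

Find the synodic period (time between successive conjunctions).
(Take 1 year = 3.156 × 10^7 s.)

Convert to SI: T₁ = 2.024 days = 174874 s; T₂ = 19.71 years = 6.22048e+08 s.
T_syn = |T₁ · T₂ / (T₁ − T₂)|.
T_syn = |174874 · 6.22048e+08 / (174874 − 6.22048e+08)| s ≈ 1.749e+05 s = 2.025 days.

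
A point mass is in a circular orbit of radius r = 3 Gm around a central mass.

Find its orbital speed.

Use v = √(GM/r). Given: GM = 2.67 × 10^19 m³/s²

Convert to SI: r = 3 Gm = 3e+09 m.
For a circular orbit, gravity supplies the centripetal force, so v = √(GM / r).
v = √(2.67e+19 / 3e+09) m/s ≈ 9.434e+04 m/s = 94.34 km/s.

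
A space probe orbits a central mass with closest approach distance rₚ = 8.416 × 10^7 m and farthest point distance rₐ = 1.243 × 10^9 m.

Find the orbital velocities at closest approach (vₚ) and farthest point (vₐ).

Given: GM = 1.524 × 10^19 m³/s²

Use the vis-viva equation v² = GM(2/r − 1/a) with a = (rₚ + rₐ)/2 = (8.416e+07 + 1.243e+09)/2 = 6.6358e+08 m.
vₚ = √(GM · (2/rₚ − 1/a)) = √(1.524e+19 · (2/8.416e+07 − 1/6.6358e+08)) m/s ≈ 5.824e+05 m/s = 582.4 km/s.
vₐ = √(GM · (2/rₐ − 1/a)) = √(1.524e+19 · (2/1.243e+09 − 1/6.6358e+08)) m/s ≈ 3.943e+04 m/s = 39.43 km/s.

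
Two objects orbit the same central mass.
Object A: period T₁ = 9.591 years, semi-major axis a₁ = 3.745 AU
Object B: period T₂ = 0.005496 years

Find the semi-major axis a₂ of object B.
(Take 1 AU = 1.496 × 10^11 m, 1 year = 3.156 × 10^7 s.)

Convert to SI: T₁ = 9.591 years = 3.02692e+08 s; a₁ = 3.745 AU = 5.60252e+11 m; T₂ = 0.005496 years = 173454 s.
Kepler's third law: (T₁/T₂)² = (a₁/a₂)³ ⇒ a₂ = a₁ · (T₂/T₁)^(2/3).
T₂/T₁ = 173454 / 3.02692e+08 = 0.000573037.
a₂ = 5.60252e+11 · (0.000573037)^(2/3) m ≈ 3.865e+09 m = 0.02584 AU.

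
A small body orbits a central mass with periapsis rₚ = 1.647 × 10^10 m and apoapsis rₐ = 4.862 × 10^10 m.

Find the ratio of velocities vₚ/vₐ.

Conservation of angular momentum gives rₚvₚ = rₐvₐ, so vₚ/vₐ = rₐ/rₚ.
vₚ/vₐ = 4.862e+10 / 1.647e+10 ≈ 2.952.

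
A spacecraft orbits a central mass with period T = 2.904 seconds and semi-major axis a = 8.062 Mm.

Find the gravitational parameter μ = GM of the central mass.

Convert to SI: a = 8.062 Mm = 8.062e+06 m.
GM = 4π² · a³ / T².
GM = 4π² · (8.062e+06)³ / (2.904)² m³/s² ≈ 2.453e+21 m³/s² = 2.453 × 10^21 m³/s².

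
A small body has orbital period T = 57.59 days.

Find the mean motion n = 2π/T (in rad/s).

Convert to SI: T = 57.59 days = 4.97578e+06 s.
n = 2π / T.
n = 2π / 4.97578e+06 s ≈ 1.263e-06 rad/s.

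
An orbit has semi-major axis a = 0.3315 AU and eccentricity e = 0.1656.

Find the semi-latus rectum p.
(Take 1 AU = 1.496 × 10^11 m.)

Convert to SI: a = 0.3315 AU = 4.95924e+10 m.
p = a (1 − e²).
p = 4.95924e+10 · (1 − (0.1656)²) = 4.95924e+10 · 0.972577 ≈ 4.823e+10 m = 0.3224 AU.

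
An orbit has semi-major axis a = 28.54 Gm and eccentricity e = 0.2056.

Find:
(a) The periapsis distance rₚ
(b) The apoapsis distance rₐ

Convert to SI: a = 28.54 Gm = 2.854e+10 m.
(a) rₚ = a(1 − e) = 2.854e+10 · (1 − 0.2056) = 2.854e+10 · 0.7944 ≈ 2.267e+10 m = 22.67 Gm.
(b) rₐ = a(1 + e) = 2.854e+10 · (1 + 0.2056) = 2.854e+10 · 1.2056 ≈ 3.441e+10 m = 34.41 Gm.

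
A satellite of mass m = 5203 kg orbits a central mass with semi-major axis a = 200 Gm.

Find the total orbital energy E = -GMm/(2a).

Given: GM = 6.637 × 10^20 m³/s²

Convert to SI: a = 200 Gm = 2e+11 m.
E = −GMm / (2a).
E = −6.637e+20 · 5203 / (2 · 2e+11) J ≈ -8.633e+12 J = -8.633 TJ.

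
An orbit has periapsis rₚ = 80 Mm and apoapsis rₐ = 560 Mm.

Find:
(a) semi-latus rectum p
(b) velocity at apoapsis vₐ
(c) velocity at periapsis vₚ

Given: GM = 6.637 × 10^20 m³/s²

Convert to SI: rₚ = 80 Mm = 8e+07 m; rₐ = 560 Mm = 5.6e+08 m.
(a) From a = (rₚ + rₐ)/2 = 3.2e+08 m and e = (rₐ − rₚ)/(rₐ + rₚ) = 0.75, p = a(1 − e²) = 3.2e+08 · (1 − (0.75)²) ≈ 1.4e+08 m
(b) With a = (rₚ + rₐ)/2 = 3.2e+08 m, vₐ = √(GM (2/rₐ − 1/a)) = √(6.637e+20 · (2/5.6e+08 − 1/3.2e+08)) m/s ≈ 5.443e+05 m/s
(c) With a = (rₚ + rₐ)/2 = 3.2e+08 m, vₚ = √(GM (2/rₚ − 1/a)) = √(6.637e+20 · (2/8e+07 − 1/3.2e+08)) m/s ≈ 3.81e+06 m/s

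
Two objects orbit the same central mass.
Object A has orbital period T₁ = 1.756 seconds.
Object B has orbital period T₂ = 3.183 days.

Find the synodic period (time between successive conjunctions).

Convert to SI: T₂ = 3.183 days = 275011 s.
T_syn = |T₁ · T₂ / (T₁ − T₂)|.
T_syn = |1.756 · 275011 / (1.756 − 275011)| s ≈ 1.756 s = 1.756 seconds.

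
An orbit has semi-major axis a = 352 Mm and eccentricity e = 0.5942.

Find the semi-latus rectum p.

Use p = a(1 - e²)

Convert to SI: a = 352 Mm = 3.52e+08 m.
p = a (1 − e²).
p = 3.52e+08 · (1 − (0.5942)²) = 3.52e+08 · 0.646926 ≈ 2.277e+08 m = 227.7 Mm.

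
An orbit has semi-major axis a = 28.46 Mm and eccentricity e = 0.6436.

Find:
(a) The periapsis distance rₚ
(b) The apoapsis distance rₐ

Convert to SI: a = 28.46 Mm = 2.846e+07 m.
(a) rₚ = a(1 − e) = 2.846e+07 · (1 − 0.6436) = 2.846e+07 · 0.3564 ≈ 1.014e+07 m = 10.14 Mm.
(b) rₐ = a(1 + e) = 2.846e+07 · (1 + 0.6436) = 2.846e+07 · 1.6436 ≈ 4.678e+07 m = 46.78 Mm.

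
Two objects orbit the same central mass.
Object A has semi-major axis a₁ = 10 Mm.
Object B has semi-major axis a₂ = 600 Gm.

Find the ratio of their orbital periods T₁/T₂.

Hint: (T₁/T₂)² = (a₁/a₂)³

Convert to SI: a₁ = 10 Mm = 1e+07 m; a₂ = 600 Gm = 6e+11 m.
From Kepler's third law, (T₁/T₂)² = (a₁/a₂)³, so T₁/T₂ = (a₁/a₂)^(3/2).
a₁/a₂ = 1e+07 / 6e+11 = 1.66667e-05.
T₁/T₂ = (1.66667e-05)^(3/2) ≈ 6.804e-08.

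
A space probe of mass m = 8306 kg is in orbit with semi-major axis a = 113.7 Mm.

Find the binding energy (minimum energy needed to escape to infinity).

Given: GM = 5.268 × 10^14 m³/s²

Convert to SI: a = 113.7 Mm = 1.137e+08 m.
Total orbital energy is E = −GMm/(2a); binding energy is E_bind = −E = GMm/(2a).
E_bind = 5.268e+14 · 8306 / (2 · 1.137e+08) J ≈ 1.924e+10 J = 19.24 GJ.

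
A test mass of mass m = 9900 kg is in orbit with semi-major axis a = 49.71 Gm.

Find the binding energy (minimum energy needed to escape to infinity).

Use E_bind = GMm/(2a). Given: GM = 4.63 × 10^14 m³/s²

Convert to SI: a = 49.71 Gm = 4.971e+10 m.
Total orbital energy is E = −GMm/(2a); binding energy is E_bind = −E = GMm/(2a).
E_bind = 4.63e+14 · 9900 / (2 · 4.971e+10) J ≈ 4.61e+07 J = 46.1 MJ.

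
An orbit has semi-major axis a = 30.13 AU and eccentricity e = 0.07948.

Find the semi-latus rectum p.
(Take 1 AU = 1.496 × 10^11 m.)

Convert to SI: a = 30.13 AU = 4.50745e+12 m.
p = a (1 − e²).
p = 4.50745e+12 · (1 − (0.07948)²) = 4.50745e+12 · 0.993683 ≈ 4.479e+12 m = 29.94 AU.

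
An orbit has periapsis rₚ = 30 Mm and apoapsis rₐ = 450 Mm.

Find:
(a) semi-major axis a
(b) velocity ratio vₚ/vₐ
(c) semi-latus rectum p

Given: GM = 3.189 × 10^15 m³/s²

Convert to SI: rₚ = 30 Mm = 3e+07 m; rₐ = 450 Mm = 4.5e+08 m.
(a) a = (rₚ + rₐ)/2 = (3e+07 + 4.5e+08)/2 ≈ 2.4e+08 m
(b) Conservation of angular momentum (rₚvₚ = rₐvₐ) gives vₚ/vₐ = rₐ/rₚ = 4.5e+08/3e+07 ≈ 15
(c) From a = (rₚ + rₐ)/2 = 2.4e+08 m and e = (rₐ − rₚ)/(rₐ + rₚ) = 0.875, p = a(1 − e²) = 2.4e+08 · (1 − (0.875)²) ≈ 5.625e+07 m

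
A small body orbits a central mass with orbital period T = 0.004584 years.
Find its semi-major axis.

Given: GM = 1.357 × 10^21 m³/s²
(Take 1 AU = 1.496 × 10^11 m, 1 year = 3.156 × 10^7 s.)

Convert to SI: T = 0.004584 years = 144671 s.
Invert Kepler's third law: a = (GM · T² / (4π²))^(1/3).
Substituting T = 144671 s and GM = 1.357e+21 m³/s²:
a = (1.357e+21 · (144671)² / (4π²))^(1/3) m
a ≈ 8.96e+09 m = 0.0599 AU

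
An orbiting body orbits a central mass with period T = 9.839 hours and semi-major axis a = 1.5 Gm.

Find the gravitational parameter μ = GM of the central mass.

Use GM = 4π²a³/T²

Convert to SI: T = 9.839 hours = 35420.4 s; a = 1.5 Gm = 1.5e+09 m.
GM = 4π² · a³ / T².
GM = 4π² · (1.5e+09)³ / (35420.4)² m³/s² ≈ 1.062e+20 m³/s² = 1.062 × 10^20 m³/s².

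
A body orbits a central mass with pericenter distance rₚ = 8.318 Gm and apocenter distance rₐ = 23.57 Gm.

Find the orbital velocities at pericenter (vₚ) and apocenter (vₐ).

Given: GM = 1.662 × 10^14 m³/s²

Convert to SI: rₚ = 8.318 Gm = 8.318e+09 m; rₐ = 23.57 Gm = 2.357e+10 m.
Use the vis-viva equation v² = GM(2/r − 1/a) with a = (rₚ + rₐ)/2 = (8.318e+09 + 2.357e+10)/2 = 1.5944e+10 m.
vₚ = √(GM · (2/rₚ − 1/a)) = √(1.662e+14 · (2/8.318e+09 − 1/1.5944e+10)) m/s ≈ 171.9 m/s = 171.9 m/s.
vₐ = √(GM · (2/rₐ − 1/a)) = √(1.662e+14 · (2/2.357e+10 − 1/1.5944e+10)) m/s ≈ 60.65 m/s = 60.65 m/s.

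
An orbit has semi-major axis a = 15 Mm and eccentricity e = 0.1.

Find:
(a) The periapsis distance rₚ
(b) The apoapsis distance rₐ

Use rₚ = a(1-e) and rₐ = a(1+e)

Convert to SI: a = 15 Mm = 1.5e+07 m.
(a) rₚ = a(1 − e) = 1.5e+07 · (1 − 0.1) = 1.5e+07 · 0.9 ≈ 1.35e+07 m = 13.5 Mm.
(b) rₐ = a(1 + e) = 1.5e+07 · (1 + 0.1) = 1.5e+07 · 1.1 ≈ 1.65e+07 m = 16.5 Mm.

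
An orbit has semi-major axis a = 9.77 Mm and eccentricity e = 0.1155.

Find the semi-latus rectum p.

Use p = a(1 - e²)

Convert to SI: a = 9.77 Mm = 9.77e+06 m.
p = a (1 − e²).
p = 9.77e+06 · (1 − (0.1155)²) = 9.77e+06 · 0.98666 ≈ 9.64e+06 m = 9.64 Mm.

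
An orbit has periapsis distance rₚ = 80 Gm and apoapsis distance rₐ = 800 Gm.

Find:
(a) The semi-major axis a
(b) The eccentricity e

Convert to SI: rₚ = 80 Gm = 8e+10 m; rₐ = 800 Gm = 8e+11 m.
(a) a = (rₚ + rₐ) / 2 = (8e+10 + 8e+11) / 2 ≈ 4.4e+11 m = 440 Gm.
(b) e = (rₐ − rₚ) / (rₐ + rₚ) = (8e+11 − 8e+10) / (8e+11 + 8e+10) ≈ 0.8182.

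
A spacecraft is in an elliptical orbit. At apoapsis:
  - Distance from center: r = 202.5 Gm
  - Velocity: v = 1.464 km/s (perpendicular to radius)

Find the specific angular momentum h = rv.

Convert to SI: r = 202.5 Gm = 2.025e+11 m; v = 1.464 km/s = 1464 m/s.
With v perpendicular to r, h = r · v.
h = 2.025e+11 · 1464 m²/s ≈ 2.965e+14 m²/s.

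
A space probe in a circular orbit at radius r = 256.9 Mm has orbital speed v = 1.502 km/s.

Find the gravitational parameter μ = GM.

Convert to SI: r = 256.9 Mm = 2.569e+08 m; v = 1.502 km/s = 1502 m/s.
For a circular orbit v² = GM/r, so GM = v² · r.
GM = (1502)² · 2.569e+08 m³/s² ≈ 5.796e+14 m³/s² = 5.796 × 10^14 m³/s².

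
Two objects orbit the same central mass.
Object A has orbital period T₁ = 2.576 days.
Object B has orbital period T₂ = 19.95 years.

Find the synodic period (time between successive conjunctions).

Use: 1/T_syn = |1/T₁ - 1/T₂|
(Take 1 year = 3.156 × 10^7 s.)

Convert to SI: T₁ = 2.576 days = 222566 s; T₂ = 19.95 years = 6.29622e+08 s.
T_syn = |T₁ · T₂ / (T₁ − T₂)|.
T_syn = |222566 · 6.29622e+08 / (222566 − 6.29622e+08)| s ≈ 2.226e+05 s = 2.577 days.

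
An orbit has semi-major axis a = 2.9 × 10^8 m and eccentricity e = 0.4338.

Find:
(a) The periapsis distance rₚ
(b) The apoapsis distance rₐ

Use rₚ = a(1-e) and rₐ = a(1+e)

(a) rₚ = a(1 − e) = 2.9e+08 · (1 − 0.4338) = 2.9e+08 · 0.5662 ≈ 1.642e+08 m = 1.642 × 10^8 m.
(b) rₐ = a(1 + e) = 2.9e+08 · (1 + 0.4338) = 2.9e+08 · 1.4338 ≈ 4.158e+08 m = 4.158 × 10^8 m.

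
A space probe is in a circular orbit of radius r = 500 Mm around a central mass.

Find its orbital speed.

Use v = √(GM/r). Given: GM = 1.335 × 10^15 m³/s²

Convert to SI: r = 500 Mm = 5e+08 m.
For a circular orbit, gravity supplies the centripetal force, so v = √(GM / r).
v = √(1.335e+15 / 5e+08) m/s ≈ 1634 m/s = 1.634 km/s.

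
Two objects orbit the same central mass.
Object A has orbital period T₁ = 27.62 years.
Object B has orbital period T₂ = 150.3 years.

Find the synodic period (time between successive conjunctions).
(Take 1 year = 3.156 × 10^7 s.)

Convert to SI: T₁ = 27.62 years = 8.71687e+08 s; T₂ = 150.3 years = 4.74347e+09 s.
T_syn = |T₁ · T₂ / (T₁ − T₂)|.
T_syn = |8.71687e+08 · 4.74347e+09 / (8.71687e+08 − 4.74347e+09)| s ≈ 1.068e+09 s = 33.84 years.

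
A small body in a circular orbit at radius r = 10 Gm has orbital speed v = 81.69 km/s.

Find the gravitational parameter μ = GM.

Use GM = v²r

Convert to SI: r = 10 Gm = 1e+10 m; v = 81.69 km/s = 81690 m/s.
For a circular orbit v² = GM/r, so GM = v² · r.
GM = (81690)² · 1e+10 m³/s² ≈ 6.673e+19 m³/s² = 6.673 × 10^19 m³/s².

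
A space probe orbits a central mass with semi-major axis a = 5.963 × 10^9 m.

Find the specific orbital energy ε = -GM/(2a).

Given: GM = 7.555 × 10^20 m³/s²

ε = −GM / (2a).
ε = −7.555e+20 / (2 · 5.963e+09) J/kg ≈ -6.335e+10 J/kg = -63.35 GJ/kg.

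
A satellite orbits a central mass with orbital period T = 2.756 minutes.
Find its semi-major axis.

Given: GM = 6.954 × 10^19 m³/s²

Convert to SI: T = 2.756 minutes = 165.36 s.
Invert Kepler's third law: a = (GM · T² / (4π²))^(1/3).
Substituting T = 165.36 s and GM = 6.954e+19 m³/s²:
a = (6.954e+19 · (165.36)² / (4π²))^(1/3) m
a ≈ 3.638e+07 m = 3.638 × 10^7 m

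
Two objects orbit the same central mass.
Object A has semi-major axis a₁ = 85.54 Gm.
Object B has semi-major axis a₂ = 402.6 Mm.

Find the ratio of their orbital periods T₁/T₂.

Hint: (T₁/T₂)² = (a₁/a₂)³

Convert to SI: a₁ = 85.54 Gm = 8.554e+10 m; a₂ = 402.6 Mm = 4.026e+08 m.
From Kepler's third law, (T₁/T₂)² = (a₁/a₂)³, so T₁/T₂ = (a₁/a₂)^(3/2).
a₁/a₂ = 8.554e+10 / 4.026e+08 = 212.469.
T₁/T₂ = (212.469)^(3/2) ≈ 3097.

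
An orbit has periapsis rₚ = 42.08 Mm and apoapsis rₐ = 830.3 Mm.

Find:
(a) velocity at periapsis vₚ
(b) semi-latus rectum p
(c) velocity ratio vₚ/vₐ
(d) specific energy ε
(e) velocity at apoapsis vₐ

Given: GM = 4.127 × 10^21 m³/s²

Convert to SI: rₚ = 42.08 Mm = 4.208e+07 m; rₐ = 830.3 Mm = 8.303e+08 m.
(a) With a = (rₚ + rₐ)/2 = 4.3619e+08 m, vₚ = √(GM (2/rₚ − 1/a)) = √(4.127e+21 · (2/4.208e+07 − 1/4.3619e+08)) m/s ≈ 1.366e+07 m/s
(b) From a = (rₚ + rₐ)/2 = 4.3619e+08 m and e = (rₐ − rₚ)/(rₐ + rₚ) = 0.903528, p = a(1 − e²) = 4.3619e+08 · (1 − (0.903528)²) ≈ 8.01e+07 m
(c) Conservation of angular momentum (rₚvₚ = rₐvₐ) gives vₚ/vₐ = rₐ/rₚ = 8.303e+08/4.208e+07 ≈ 19.73
(d) With a = (rₚ + rₐ)/2 = 4.3619e+08 m, ε = −GM/(2a) = −4.127e+21/(2 · 4.3619e+08) J/kg ≈ -4.731e+12 J/kg
(e) With a = (rₚ + rₐ)/2 = 4.3619e+08 m, vₐ = √(GM (2/rₐ − 1/a)) = √(4.127e+21 · (2/8.303e+08 − 1/4.3619e+08)) m/s ≈ 6.925e+05 m/s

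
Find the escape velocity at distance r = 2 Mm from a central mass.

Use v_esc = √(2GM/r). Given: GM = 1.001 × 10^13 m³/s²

Convert to SI: r = 2 Mm = 2e+06 m.
Escape velocity comes from setting total energy to zero: ½v² − GM/r = 0 ⇒ v_esc = √(2GM / r).
v_esc = √(2 · 1.001e+13 / 2e+06) m/s ≈ 3164 m/s = 3.164 km/s.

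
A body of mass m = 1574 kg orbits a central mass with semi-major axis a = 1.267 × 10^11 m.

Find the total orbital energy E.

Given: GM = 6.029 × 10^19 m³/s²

E = −GMm / (2a).
E = −6.029e+19 · 1574 / (2 · 1.267e+11) J ≈ -3.745e+11 J = -374.5 GJ.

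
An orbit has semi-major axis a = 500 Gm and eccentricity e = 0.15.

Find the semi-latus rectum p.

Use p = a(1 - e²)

Convert to SI: a = 500 Gm = 5e+11 m.
p = a (1 − e²).
p = 5e+11 · (1 − (0.15)²) = 5e+11 · 0.9775 ≈ 4.888e+11 m = 488.8 Gm.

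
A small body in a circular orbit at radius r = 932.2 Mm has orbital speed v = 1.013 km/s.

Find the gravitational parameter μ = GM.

Convert to SI: r = 932.2 Mm = 9.322e+08 m; v = 1.013 km/s = 1013 m/s.
For a circular orbit v² = GM/r, so GM = v² · r.
GM = (1013)² · 9.322e+08 m³/s² ≈ 9.566e+14 m³/s² = 9.566 × 10^14 m³/s².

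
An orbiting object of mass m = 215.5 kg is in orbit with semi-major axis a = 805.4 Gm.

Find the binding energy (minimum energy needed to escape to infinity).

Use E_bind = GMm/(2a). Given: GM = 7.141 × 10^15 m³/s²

Convert to SI: a = 805.4 Gm = 8.054e+11 m.
Total orbital energy is E = −GMm/(2a); binding energy is E_bind = −E = GMm/(2a).
E_bind = 7.141e+15 · 215.5 / (2 · 8.054e+11) J ≈ 9.554e+05 J = 955.4 kJ.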